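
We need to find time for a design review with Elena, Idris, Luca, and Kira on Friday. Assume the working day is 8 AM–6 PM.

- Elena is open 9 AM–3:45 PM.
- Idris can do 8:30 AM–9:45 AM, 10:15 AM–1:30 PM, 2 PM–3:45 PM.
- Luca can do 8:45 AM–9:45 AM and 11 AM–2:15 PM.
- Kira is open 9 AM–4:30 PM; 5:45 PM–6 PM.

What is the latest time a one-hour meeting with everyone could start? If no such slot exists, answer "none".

Elena ∩ Idris: 09:00-09:45, 10:15-13:30, 14:00-15:45.
Elena ∩ Idris ∩ Luca: 09:00-09:45, 11:00-13:30, 14:00-14:15.
Elena ∩ Idris ∩ Luca ∩ Kira: 09:00-09:45, 11:00-13:30, 14:00-14:15.
Those are the intersection windows.
The last common window of at least 60 minutes is 11:00-13:30; a 60-minute meeting can start as late as 12:30 and still end by 13:30.

12:30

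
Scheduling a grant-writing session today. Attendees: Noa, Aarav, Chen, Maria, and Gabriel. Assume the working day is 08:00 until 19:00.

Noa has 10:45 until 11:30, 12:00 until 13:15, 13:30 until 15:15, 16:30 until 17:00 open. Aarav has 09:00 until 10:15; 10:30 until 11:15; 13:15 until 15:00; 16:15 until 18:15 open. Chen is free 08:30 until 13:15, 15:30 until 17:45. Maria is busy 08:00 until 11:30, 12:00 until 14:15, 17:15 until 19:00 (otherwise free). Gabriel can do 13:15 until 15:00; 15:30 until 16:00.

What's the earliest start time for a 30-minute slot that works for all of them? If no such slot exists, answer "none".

Noa free: 10:45-11:30, 12:00-13:15, 13:30-15:15, 16:30-17:00.
Aarav free: 09:00-10:15, 10:30-11:15, 13:15-15:00, 16:15-18:15.
Chen free: 08:30-13:15, 15:30-17:45.
Maria free: 11:30-12:00, 14:15-17:15 (invert busy blocks within the working day).
Gabriel free: 13:15-15:00, 15:30-16:00.
Noa ∩ Aarav: 10:45-11:15, 13:30-15:00, 16:30-17:00.
Noa ∩ Aarav ∩ Chen: 10:45-11:15, 16:30-17:00.
Noa ∩ Aarav ∩ Chen ∩ Maria: 16:30-17:00.
Noa ∩ Aarav ∩ Chen ∩ Maria ∩ Gabriel: ∅.
There is no time when everyone is free.
No common window is at least 30 minutes long.

none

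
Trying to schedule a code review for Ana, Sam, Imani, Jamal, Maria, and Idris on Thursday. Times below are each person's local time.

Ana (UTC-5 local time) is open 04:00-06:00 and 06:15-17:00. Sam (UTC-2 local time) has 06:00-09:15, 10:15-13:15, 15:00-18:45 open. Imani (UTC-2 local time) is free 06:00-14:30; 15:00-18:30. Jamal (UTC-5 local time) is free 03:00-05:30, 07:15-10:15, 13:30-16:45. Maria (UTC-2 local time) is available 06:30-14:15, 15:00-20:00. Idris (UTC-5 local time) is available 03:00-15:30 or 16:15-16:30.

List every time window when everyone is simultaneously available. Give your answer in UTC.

09:00-10:30, 12:15-15:15, 18:30-20:30

Ana in UTC: 09:00-11:00, 11:15-22:00 (add 5h to convert from UTC-5).
Sam in UTC: 08:00-11:15, 12:15-15:15, 17:00-20:45 (add 2h to convert from UTC-2).
Imani in UTC: 08:00-16:30, 17:00-20:30 (add 2h to convert from UTC-2).
Jamal in UTC: 08:00-10:30, 12:15-15:15, 18:30-21:45 (add 5h to convert from UTC-5).
Maria in UTC: 08:30-16:15, 17:00-22:00 (add 2h to convert from UTC-2).
Idris in UTC: 08:00-20:30, 21:15-21:30 (add 5h to convert from UTC-5).
Ana ∩ Sam: 09:00-11:00, 12:15-15:15, 17:00-20:45.
Ana ∩ Sam ∩ Imani: 09:00-11:00, 12:15-15:15, 17:00-20:30.
Ana ∩ Sam ∩ Imani ∩ Jamal: 09:00-10:30, 12:15-15:15, 18:30-20:30.
Ana ∩ Sam ∩ Imani ∩ Jamal ∩ Maria: 09:00-10:30, 12:15-15:15, 18:30-20:30.
Ana ∩ Sam ∩ Imani ∩ Jamal ∩ Maria ∩ Idris: 09:00-10:30, 12:15-15:15, 18:30-20:30.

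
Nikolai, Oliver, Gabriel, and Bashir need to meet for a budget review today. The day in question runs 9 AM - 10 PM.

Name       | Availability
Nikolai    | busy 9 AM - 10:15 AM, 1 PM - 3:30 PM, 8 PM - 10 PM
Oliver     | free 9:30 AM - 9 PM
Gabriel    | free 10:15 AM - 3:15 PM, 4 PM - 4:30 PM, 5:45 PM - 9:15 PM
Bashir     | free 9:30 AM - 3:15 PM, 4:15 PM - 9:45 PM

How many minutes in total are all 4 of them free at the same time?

315

Nikolai free: 10:15-13:00, 15:30-20:00 (invert busy blocks within the working day).
Oliver free: 09:30-21:00.
Gabriel free: 10:15-15:15, 16:00-16:30, 17:45-21:15.
Bashir free: 09:30-15:15, 16:15-21:45.
Nikolai ∩ Oliver: 10:15-13:00, 15:30-20:00.
Nikolai ∩ Oliver ∩ Gabriel: 10:15-13:00, 16:00-16:30, 17:45-20:00.
Nikolai ∩ Oliver ∩ Gabriel ∩ Bashir: 10:15-13:00, 16:15-16:30, 17:45-20:00.
So the common availability across everyone is 10:15-13:00, 16:15-16:30, 17:45-20:00.
Summing the common windows: 165 + 15 + 135 = 315 minutes.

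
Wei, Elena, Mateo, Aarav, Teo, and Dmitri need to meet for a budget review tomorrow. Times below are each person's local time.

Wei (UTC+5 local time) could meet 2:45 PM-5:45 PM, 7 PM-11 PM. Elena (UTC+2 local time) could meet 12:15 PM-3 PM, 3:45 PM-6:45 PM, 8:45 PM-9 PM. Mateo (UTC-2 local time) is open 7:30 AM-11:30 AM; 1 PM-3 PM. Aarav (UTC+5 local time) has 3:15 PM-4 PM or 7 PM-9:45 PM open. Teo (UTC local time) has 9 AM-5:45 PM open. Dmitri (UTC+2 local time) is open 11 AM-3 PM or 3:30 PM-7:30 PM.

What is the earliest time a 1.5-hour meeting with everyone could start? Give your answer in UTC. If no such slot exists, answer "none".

Wei in UTC: 09:45-12:45, 14:00-18:00 (subtract 5h to convert from UTC+5).
Elena in UTC: 10:15-13:00, 13:45-16:45, 18:45-19:00 (subtract 2h to convert from UTC+2).
Mateo in UTC: 09:30-13:30, 15:00-17:00 (add 2h to convert from UTC-2).
Aarav in UTC: 10:15-11:00, 14:00-16:45 (subtract 5h to convert from UTC+5).
Teo in UTC: 09:00-17:45.
Dmitri in UTC: 09:00-13:00, 13:30-17:30 (subtract 2h to convert from UTC+2).
Wei ∩ Elena: 10:15-12:45, 14:00-16:45.
Wei ∩ Elena ∩ Mateo: 10:15-12:45, 15:00-16:45.
Wei ∩ Elena ∩ Mateo ∩ Aarav: 10:15-11:00, 15:00-16:45.
Wei ∩ Elena ∩ Mateo ∩ Aarav ∩ Teo: 10:15-11:00, 15:00-16:45.
Wei ∩ Elena ∩ Mateo ∩ Aarav ∩ Teo ∩ Dmitri: 10:15-11:00, 15:00-16:45.
So the common availability across everyone is 10:15-11:00, 15:00-16:45.
The first common window of at least 90 minutes is 15:00-16:45, so the earliest start is 15:00.

15:00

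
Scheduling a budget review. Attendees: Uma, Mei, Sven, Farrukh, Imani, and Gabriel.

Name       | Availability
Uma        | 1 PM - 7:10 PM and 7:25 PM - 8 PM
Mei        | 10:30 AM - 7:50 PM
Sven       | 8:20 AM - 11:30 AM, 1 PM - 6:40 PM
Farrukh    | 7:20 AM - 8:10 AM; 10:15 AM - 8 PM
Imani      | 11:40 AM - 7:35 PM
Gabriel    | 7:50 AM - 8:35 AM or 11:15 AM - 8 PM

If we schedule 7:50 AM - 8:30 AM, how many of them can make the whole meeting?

Gabriel can make the full 07:50-08:30 slot — that's 1.

1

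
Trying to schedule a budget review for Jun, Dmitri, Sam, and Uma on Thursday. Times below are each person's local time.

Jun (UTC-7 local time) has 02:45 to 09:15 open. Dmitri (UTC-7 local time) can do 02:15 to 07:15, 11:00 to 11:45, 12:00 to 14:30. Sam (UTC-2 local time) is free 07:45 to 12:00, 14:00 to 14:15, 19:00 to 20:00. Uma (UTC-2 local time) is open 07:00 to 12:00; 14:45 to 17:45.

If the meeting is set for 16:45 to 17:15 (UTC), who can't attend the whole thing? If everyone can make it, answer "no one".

Jun in UTC: 09:45-16:15 (add 7h to convert from UTC-7).
Dmitri in UTC: 09:15-14:15, 18:00-18:45, 19:00-21:30 (add 7h to convert from UTC-7).
Sam in UTC: 09:45-14:00, 16:00-16:15, 21:00-22:00 (add 2h to convert from UTC-2).
Uma in UTC: 09:00-14:00, 16:45-19:45 (add 2h to convert from UTC-2).
Jun: not fully free for 16:45-17:15. Dmitri: not fully free for 16:45-17:15. Sam: not fully free for 16:45-17:15. Uma: free for 16:45-17:15.

Dmitri, Jun, Sam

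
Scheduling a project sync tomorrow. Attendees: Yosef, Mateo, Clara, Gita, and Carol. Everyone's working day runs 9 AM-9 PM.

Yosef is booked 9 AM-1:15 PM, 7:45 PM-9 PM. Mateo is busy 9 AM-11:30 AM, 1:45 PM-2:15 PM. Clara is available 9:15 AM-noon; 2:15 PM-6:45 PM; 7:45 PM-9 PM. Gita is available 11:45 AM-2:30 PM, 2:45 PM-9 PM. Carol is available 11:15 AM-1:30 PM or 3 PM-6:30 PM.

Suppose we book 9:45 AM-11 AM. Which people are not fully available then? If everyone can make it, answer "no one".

Carol, Gita, Mateo, Yosef

Yosef free: 13:15-19:45 (invert busy blocks within the working day).
Mateo free: 11:30-13:45, 14:15-21:00 (invert busy blocks within the working day).
Clara free: 09:15-12:00, 14:15-18:45, 19:45-21:00.
Gita free: 11:45-14:30, 14:45-21:00.
Carol free: 11:15-13:30, 15:00-18:30.
Yosef: not fully free for 09:45-11:00. Mateo: not fully free for 09:45-11:00. Clara: free for 09:45-11:00. Gita: not fully free for 09:45-11:00. Carol: not fully free for 09:45-11:00.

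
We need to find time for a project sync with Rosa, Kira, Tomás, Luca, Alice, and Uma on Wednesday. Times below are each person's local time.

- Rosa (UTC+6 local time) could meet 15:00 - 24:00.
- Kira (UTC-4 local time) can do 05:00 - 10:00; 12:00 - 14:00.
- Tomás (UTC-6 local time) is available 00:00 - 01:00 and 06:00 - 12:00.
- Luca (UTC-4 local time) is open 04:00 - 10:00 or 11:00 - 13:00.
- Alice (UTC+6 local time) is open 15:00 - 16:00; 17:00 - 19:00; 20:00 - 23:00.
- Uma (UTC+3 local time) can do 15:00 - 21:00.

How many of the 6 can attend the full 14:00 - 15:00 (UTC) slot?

Rosa in UTC: 09:00-18:00 (subtract 6h to convert from UTC+6).
Kira in UTC: 09:00-14:00, 16:00-18:00 (add 4h to convert from UTC-4).
Tomás in UTC: 06:00-07:00, 12:00-18:00 (add 6h to convert from UTC-6).
Luca in UTC: 08:00-14:00, 15:00-17:00 (add 4h to convert from UTC-4).
Alice in UTC: 09:00-10:00, 11:00-13:00, 14:00-17:00 (subtract 6h to convert from UTC+6).
Uma in UTC: 12:00-18:00 (subtract 3h to convert from UTC+3).
Rosa, Tomás, Alice, and Uma can make the full 14:00-15:00 slot — that's 4.

4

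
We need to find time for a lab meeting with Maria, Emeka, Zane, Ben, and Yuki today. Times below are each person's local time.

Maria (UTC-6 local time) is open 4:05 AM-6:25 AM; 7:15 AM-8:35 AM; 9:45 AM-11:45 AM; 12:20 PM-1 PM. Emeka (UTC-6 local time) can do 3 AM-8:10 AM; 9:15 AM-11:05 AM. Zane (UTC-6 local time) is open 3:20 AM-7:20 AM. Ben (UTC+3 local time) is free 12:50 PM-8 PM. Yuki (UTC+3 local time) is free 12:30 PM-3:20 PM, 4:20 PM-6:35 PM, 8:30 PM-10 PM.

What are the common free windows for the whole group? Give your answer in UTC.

10:05-12:20

Maria in UTC: 10:05-12:25, 13:15-14:35, 15:45-17:45, 18:20-19:00 (add 6h to convert from UTC-6).
Emeka in UTC: 09:00-14:10, 15:15-17:05 (add 6h to convert from UTC-6).
Zane in UTC: 09:20-13:20 (add 6h to convert from UTC-6).
Ben in UTC: 09:50-17:00 (subtract 3h to convert from UTC+3).
Yuki in UTC: 09:30-12:20, 13:20-15:35, 17:30-19:00 (subtract 3h to convert from UTC+3).
Maria ∩ Emeka: 10:05-12:25, 13:15-14:10, 15:45-17:05.
Maria ∩ Emeka ∩ Zane: 10:05-12:25, 13:15-13:20.
Maria ∩ Emeka ∩ Zane ∩ Ben: 10:05-12:25, 13:15-13:20.
Maria ∩ Emeka ∩ Zane ∩ Ben ∩ Yuki: 10:05-12:20.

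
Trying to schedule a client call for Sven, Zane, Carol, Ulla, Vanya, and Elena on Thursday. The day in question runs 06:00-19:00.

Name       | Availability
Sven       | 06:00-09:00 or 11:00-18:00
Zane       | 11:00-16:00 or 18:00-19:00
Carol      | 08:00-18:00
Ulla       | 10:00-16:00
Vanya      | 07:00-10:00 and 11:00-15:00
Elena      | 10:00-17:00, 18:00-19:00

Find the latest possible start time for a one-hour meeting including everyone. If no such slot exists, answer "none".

Sven ∩ Zane: 11:00-16:00.
Sven ∩ Zane ∩ Carol: 11:00-16:00.
Sven ∩ Zane ∩ Carol ∩ Ulla: 11:00-16:00.
Sven ∩ Zane ∩ Carol ∩ Ulla ∩ Vanya: 11:00-15:00.
Sven ∩ Zane ∩ Carol ∩ Ulla ∩ Vanya ∩ Elena: 11:00-15:00.
So the common availability across everyone is 11:00-15:00.
The last common window of at least 60 minutes is 11:00-15:00; a 60-minute meeting can start as late as 14:00 and still end by 15:00.

14:00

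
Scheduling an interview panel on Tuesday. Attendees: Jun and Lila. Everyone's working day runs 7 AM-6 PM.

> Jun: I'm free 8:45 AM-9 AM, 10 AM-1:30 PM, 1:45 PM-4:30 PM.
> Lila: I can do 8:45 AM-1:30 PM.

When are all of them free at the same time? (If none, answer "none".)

Jun ∩ Lila: 08:45-09:00, 10:00-13:30.

08:45-09:00, 10:00-13:30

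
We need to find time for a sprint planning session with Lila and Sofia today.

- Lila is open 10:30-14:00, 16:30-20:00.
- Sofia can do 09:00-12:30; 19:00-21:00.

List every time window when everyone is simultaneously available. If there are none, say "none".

10:30-12:30, 19:00-20:00

Lila ∩ Sofia: 10:30-12:30, 19:00-20:00.
So the common availability across everyone is 10:30-12:30, 19:00-20:00.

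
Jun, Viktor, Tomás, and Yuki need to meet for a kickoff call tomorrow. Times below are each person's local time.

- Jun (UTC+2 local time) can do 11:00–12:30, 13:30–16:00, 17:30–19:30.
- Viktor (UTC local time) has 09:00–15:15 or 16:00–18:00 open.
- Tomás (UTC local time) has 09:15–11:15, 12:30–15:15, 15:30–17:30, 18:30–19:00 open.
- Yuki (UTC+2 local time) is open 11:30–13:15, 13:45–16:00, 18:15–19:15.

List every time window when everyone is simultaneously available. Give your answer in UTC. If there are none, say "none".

Jun in UTC: 09:00-10:30, 11:30-14:00, 15:30-17:30 (subtract 2h to convert from UTC+2).
Viktor in UTC: 09:00-15:15, 16:00-18:00.
Tomás in UTC: 09:15-11:15, 12:30-15:15, 15:30-17:30, 18:30-19:00.
Yuki in UTC: 09:30-11:15, 11:45-14:00, 16:15-17:15 (subtract 2h to convert from UTC+2).
Jun ∩ Viktor: 09:00-10:30, 11:30-14:00, 16:00-17:30.
Jun ∩ Viktor ∩ Tomás: 09:15-10:30, 12:30-14:00, 16:00-17:30.
Jun ∩ Viktor ∩ Tomás ∩ Yuki: 09:30-10:30, 12:30-14:00, 16:15-17:15.

09:30-10:30, 12:30-14:00, 16:15-17:15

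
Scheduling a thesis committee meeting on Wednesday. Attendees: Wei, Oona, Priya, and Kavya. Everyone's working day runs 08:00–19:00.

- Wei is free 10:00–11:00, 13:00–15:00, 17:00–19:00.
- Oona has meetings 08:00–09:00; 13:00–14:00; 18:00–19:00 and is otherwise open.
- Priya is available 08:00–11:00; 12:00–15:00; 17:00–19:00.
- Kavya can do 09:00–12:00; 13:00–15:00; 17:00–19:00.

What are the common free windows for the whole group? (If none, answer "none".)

10:00-11:00, 14:00-15:00, 17:00-18:00

Wei free: 10:00-11:00, 13:00-15:00, 17:00-19:00.
Oona free: 09:00-13:00, 14:00-18:00 (invert busy blocks within the working day).
Priya free: 08:00-11:00, 12:00-15:00, 17:00-19:00.
Kavya free: 09:00-12:00, 13:00-15:00, 17:00-19:00.
Wei ∩ Oona: 10:00-11:00, 14:00-15:00, 17:00-18:00.
Wei ∩ Oona ∩ Priya: 10:00-11:00, 14:00-15:00, 17:00-18:00.
Wei ∩ Oona ∩ Priya ∩ Kavya: 10:00-11:00, 14:00-15:00, 17:00-18:00.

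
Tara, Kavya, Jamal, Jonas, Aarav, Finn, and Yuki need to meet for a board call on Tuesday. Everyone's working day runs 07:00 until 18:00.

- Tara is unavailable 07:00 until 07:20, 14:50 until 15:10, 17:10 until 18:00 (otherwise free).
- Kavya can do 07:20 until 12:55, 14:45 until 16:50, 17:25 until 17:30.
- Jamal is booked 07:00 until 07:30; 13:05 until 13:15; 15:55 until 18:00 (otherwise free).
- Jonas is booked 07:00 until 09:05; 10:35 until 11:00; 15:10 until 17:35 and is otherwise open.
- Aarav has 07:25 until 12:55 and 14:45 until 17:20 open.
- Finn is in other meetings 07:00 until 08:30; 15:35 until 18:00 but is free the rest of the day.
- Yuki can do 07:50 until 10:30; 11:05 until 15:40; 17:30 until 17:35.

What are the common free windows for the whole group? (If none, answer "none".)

09:05-10:30, 11:05-12:55, 14:45-14:50

Tara free: 07:20-14:50, 15:10-17:10 (invert busy blocks within the working day).
Kavya free: 07:20-12:55, 14:45-16:50, 17:25-17:30.
Jamal free: 07:30-13:05, 13:15-15:55 (invert busy blocks within the working day).
Jonas free: 09:05-10:35, 11:00-15:10, 17:35-18:00 (invert busy blocks within the working day).
Aarav free: 07:25-12:55, 14:45-17:20.
Finn free: 08:30-15:35 (invert busy blocks within the working day).
Yuki free: 07:50-10:30, 11:05-15:40, 17:30-17:35.
Tara ∩ Kavya: 07:20-12:55, 14:45-14:50, 15:10-16:50.
Tara ∩ Kavya ∩ Jamal: 07:30-12:55, 14:45-14:50, 15:10-15:55.
Tara ∩ Kavya ∩ Jamal ∩ Jonas: 09:05-10:35, 11:00-12:55, 14:45-14:50.
Tara ∩ Kavya ∩ Jamal ∩ Jonas ∩ Aarav: 09:05-10:35, 11:00-12:55, 14:45-14:50.
Tara ∩ Kavya ∩ Jamal ∩ Jonas ∩ Aarav ∩ Finn: 09:05-10:35, 11:00-12:55, 14:45-14:50.
Tara ∩ Kavya ∩ Jamal ∩ Jonas ∩ Aarav ∩ Finn ∩ Yuki: 09:05-10:30, 11:05-12:55, 14:45-14:50.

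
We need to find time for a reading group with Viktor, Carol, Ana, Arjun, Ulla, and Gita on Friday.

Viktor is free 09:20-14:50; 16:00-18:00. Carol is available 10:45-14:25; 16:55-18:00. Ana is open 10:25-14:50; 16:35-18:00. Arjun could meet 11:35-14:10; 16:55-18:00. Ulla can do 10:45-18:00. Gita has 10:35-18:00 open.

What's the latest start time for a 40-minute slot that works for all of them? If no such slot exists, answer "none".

17:20

Viktor ∩ Carol: 10:45-14:25, 16:55-18:00.
Viktor ∩ Carol ∩ Ana: 10:45-14:25, 16:55-18:00.
Viktor ∩ Carol ∩ Ana ∩ Arjun: 11:35-14:10, 16:55-18:00.
Viktor ∩ Carol ∩ Ana ∩ Arjun ∩ Ulla: 11:35-14:10, 16:55-18:00.
Viktor ∩ Carol ∩ Ana ∩ Arjun ∩ Ulla ∩ Gita: 11:35-14:10, 16:55-18:00.
So the common availability across everyone is 11:35-14:10, 16:55-18:00.
The last common window of at least 40 minutes is 16:55-18:00; a 40-minute meeting can start as late as 17:20 and still end by 18:00.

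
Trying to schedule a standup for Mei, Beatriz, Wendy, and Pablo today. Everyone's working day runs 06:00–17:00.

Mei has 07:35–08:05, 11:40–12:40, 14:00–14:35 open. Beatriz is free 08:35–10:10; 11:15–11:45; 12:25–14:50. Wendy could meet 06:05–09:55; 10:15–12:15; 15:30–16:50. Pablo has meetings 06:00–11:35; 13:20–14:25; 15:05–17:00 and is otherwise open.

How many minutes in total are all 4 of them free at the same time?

Mei free: 07:35-08:05, 11:40-12:40, 14:00-14:35.
Beatriz free: 08:35-10:10, 11:15-11:45, 12:25-14:50.
Wendy free: 06:05-09:55, 10:15-12:15, 15:30-16:50.
Pablo free: 11:35-13:20, 14:25-15:05 (invert busy blocks within the working day).
Mei ∩ Beatriz: 11:40-11:45, 12:25-12:40, 14:00-14:35.
Mei ∩ Beatriz ∩ Wendy: 11:40-11:45.
Mei ∩ Beatriz ∩ Wendy ∩ Pablo: 11:40-11:45.
So the common availability across everyone is 11:40-11:45.
That's a single block of 5 minutes.

5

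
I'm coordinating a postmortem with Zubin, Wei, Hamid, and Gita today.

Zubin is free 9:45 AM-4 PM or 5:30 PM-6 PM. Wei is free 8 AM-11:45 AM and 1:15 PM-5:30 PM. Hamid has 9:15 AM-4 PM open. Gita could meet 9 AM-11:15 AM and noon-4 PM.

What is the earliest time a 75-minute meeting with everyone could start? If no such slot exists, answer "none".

Zubin ∩ Wei: 09:45-11:45, 13:15-16:00.
Zubin ∩ Wei ∩ Hamid: 09:45-11:45, 13:15-16:00.
Zubin ∩ Wei ∩ Hamid ∩ Gita: 09:45-11:15, 13:15-16:00.
The first common window of at least 75 minutes is 09:45-11:15, so the earliest start is 09:45.

09:45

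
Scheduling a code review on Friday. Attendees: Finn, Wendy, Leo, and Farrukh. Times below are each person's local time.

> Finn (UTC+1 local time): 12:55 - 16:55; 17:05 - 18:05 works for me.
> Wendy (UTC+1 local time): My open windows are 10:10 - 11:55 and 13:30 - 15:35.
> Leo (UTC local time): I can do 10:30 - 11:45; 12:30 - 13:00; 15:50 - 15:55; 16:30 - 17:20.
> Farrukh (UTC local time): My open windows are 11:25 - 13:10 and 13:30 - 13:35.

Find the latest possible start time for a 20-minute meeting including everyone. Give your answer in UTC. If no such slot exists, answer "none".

12:40

Finn in UTC: 11:55-15:55, 16:05-17:05 (subtract 1h to convert from UTC+1).
Wendy in UTC: 09:10-10:55, 12:30-14:35 (subtract 1h to convert from UTC+1).
Leo in UTC: 10:30-11:45, 12:30-13:00, 15:50-15:55, 16:30-17:20.
Farrukh in UTC: 11:25-13:10, 13:30-13:35.
Finn ∩ Wendy: 12:30-14:35.
Finn ∩ Wendy ∩ Leo: 12:30-13:00.
Finn ∩ Wendy ∩ Leo ∩ Farrukh: 12:30-13:00.
Those are the intersection windows.
The last common window of at least 20 minutes is 12:30-13:00; a 20-minute meeting can start as late as 12:40 and still end by 13:00.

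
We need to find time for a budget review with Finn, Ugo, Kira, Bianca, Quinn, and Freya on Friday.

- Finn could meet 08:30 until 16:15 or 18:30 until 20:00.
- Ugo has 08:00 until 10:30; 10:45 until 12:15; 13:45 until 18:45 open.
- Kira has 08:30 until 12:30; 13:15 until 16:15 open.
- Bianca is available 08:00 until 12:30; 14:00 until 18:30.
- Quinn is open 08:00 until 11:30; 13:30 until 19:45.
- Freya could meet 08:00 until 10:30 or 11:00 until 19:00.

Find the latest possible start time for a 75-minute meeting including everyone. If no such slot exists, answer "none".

15:00

Finn ∩ Ugo: 08:30-10:30, 10:45-12:15, 13:45-16:15, 18:30-18:45.
Finn ∩ Ugo ∩ Kira: 08:30-10:30, 10:45-12:15, 13:45-16:15.
Finn ∩ Ugo ∩ Kira ∩ Bianca: 08:30-10:30, 10:45-12:15, 14:00-16:15.
Finn ∩ Ugo ∩ Kira ∩ Bianca ∩ Quinn: 08:30-10:30, 10:45-11:30, 14:00-16:15.
Finn ∩ Ugo ∩ Kira ∩ Bianca ∩ Quinn ∩ Freya: 08:30-10:30, 11:00-11:30, 14:00-16:15.
So the common availability across everyone is 08:30-10:30, 11:00-11:30, 14:00-16:15.
The last common window of at least 75 minutes is 14:00-16:15; a 75-minute meeting can start as late as 15:00 and still end by 16:15.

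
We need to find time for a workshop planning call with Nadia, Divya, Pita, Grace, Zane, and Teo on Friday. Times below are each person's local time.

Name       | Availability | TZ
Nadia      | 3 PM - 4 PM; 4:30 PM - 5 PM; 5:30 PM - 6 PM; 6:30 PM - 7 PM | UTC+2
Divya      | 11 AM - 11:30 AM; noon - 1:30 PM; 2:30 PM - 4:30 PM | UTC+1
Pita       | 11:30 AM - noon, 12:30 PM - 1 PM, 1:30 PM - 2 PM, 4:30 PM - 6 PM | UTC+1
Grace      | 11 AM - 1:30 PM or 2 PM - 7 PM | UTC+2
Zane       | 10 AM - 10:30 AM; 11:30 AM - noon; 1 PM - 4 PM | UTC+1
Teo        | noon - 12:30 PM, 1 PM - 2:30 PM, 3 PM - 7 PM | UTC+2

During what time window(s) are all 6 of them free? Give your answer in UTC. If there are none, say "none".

none

Nadia in UTC: 13:00-14:00, 14:30-15:00, 15:30-16:00, 16:30-17:00 (subtract 2h to convert from UTC+2).
Divya in UTC: 10:00-10:30, 11:00-12:30, 13:30-15:30 (subtract 1h to convert from UTC+1).
Pita in UTC: 10:30-11:00, 11:30-12:00, 12:30-13:00, 15:30-17:00 (subtract 1h to convert from UTC+1).
Grace in UTC: 09:00-11:30, 12:00-17:00 (subtract 2h to convert from UTC+2).
Zane in UTC: 09:00-09:30, 10:30-11:00, 12:00-15:00 (subtract 1h to convert from UTC+1).
Teo in UTC: 10:00-10:30, 11:00-12:30, 13:00-17:00 (subtract 2h to convert from UTC+2).
Nadia ∩ Divya: 13:30-14:00, 14:30-15:00.
Nadia ∩ Divya ∩ Pita: ∅.
Nadia ∩ Divya ∩ Pita ∩ Grace: ∅.
Nadia ∩ Divya ∩ Pita ∩ Grace ∩ Zane: ∅.
Nadia ∩ Divya ∩ Pita ∩ Grace ∩ Zane ∩ Teo: ∅.
There is no time when everyone is free.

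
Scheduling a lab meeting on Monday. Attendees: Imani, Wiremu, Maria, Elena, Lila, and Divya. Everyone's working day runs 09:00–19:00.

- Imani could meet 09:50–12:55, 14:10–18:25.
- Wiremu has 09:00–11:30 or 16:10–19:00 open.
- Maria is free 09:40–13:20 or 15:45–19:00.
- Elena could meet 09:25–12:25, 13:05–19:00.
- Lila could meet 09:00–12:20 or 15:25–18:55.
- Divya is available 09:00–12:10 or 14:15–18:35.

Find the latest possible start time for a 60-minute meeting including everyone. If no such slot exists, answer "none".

Imani ∩ Wiremu: 09:50-11:30, 16:10-18:25.
Imani ∩ Wiremu ∩ Maria: 09:50-11:30, 16:10-18:25.
Imani ∩ Wiremu ∩ Maria ∩ Elena: 09:50-11:30, 16:10-18:25.
Imani ∩ Wiremu ∩ Maria ∩ Elena ∩ Lila: 09:50-11:30, 16:10-18:25.
Imani ∩ Wiremu ∩ Maria ∩ Elena ∩ Lila ∩ Divya: 09:50-11:30, 16:10-18:25.
The last common window of at least 60 minutes is 16:10-18:25; a 60-minute meeting can start as late as 17:25 and still end by 18:25.

17:25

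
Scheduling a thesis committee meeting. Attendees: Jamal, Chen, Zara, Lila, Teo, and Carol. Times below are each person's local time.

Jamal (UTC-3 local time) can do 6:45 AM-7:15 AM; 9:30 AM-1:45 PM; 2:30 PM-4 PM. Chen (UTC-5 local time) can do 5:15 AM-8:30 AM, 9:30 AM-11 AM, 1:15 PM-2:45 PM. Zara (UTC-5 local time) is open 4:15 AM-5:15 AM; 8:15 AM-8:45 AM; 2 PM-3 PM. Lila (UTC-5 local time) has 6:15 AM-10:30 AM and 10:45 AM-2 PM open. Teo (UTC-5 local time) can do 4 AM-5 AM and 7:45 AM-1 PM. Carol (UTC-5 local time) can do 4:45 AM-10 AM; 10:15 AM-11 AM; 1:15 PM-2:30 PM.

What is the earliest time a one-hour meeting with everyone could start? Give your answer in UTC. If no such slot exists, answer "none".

Jamal in UTC: 09:45-10:15, 12:30-16:45, 17:30-19:00 (add 3h to convert from UTC-3).
Chen in UTC: 10:15-13:30, 14:30-16:00, 18:15-19:45 (add 5h to convert from UTC-5).
Zara in UTC: 09:15-10:15, 13:15-13:45, 19:00-20:00 (add 5h to convert from UTC-5).
Lila in UTC: 11:15-15:30, 15:45-19:00 (add 5h to convert from UTC-5).
Teo in UTC: 09:00-10:00, 12:45-18:00 (add 5h to convert from UTC-5).
Carol in UTC: 09:45-15:00, 15:15-16:00, 18:15-19:30 (add 5h to convert from UTC-5).
Jamal ∩ Chen: 12:30-13:30, 14:30-16:00, 18:15-19:00.
Jamal ∩ Chen ∩ Zara: 13:15-13:30.
Jamal ∩ Chen ∩ Zara ∩ Lila: 13:15-13:30.
Jamal ∩ Chen ∩ Zara ∩ Lila ∩ Teo: 13:15-13:30.
Jamal ∩ Chen ∩ Zara ∩ Lila ∩ Teo ∩ Carol: 13:15-13:30.
Those are the intersection windows.
No common window is at least 60 minutes long.

none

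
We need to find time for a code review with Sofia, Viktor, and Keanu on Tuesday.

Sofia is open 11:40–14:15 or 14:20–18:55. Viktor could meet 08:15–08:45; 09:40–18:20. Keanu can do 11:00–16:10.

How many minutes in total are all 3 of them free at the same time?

Sofia ∩ Viktor: 11:40-14:15, 14:20-18:20.
Sofia ∩ Viktor ∩ Keanu: 11:40-14:15, 14:20-16:10.
Summing the common windows: 155 + 110 = 265 minutes.

265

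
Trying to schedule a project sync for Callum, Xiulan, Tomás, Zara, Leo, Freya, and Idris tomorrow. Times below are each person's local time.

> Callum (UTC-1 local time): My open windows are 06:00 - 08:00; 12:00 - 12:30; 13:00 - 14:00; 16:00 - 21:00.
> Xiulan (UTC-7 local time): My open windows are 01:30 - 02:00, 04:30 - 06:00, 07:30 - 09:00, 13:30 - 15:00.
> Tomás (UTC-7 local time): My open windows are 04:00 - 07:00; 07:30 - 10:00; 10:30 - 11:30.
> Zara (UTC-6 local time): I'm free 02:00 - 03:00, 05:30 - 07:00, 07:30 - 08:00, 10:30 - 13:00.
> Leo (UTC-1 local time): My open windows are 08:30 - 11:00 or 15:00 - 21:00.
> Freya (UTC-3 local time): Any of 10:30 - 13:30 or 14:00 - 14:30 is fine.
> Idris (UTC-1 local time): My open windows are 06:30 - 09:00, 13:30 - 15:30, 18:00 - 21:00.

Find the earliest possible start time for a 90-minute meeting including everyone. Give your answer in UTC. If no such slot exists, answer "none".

Callum in UTC: 07:00-09:00, 13:00-13:30, 14:00-15:00, 17:00-22:00 (add 1h to convert from UTC-1).
Xiulan in UTC: 08:30-09:00, 11:30-13:00, 14:30-16:00, 20:30-22:00 (add 7h to convert from UTC-7).
Tomás in UTC: 11:00-14:00, 14:30-17:00, 17:30-18:30 (add 7h to convert from UTC-7).
Zara in UTC: 08:00-09:00, 11:30-13:00, 13:30-14:00, 16:30-19:00 (add 6h to convert from UTC-6).
Leo in UTC: 09:30-12:00, 16:00-22:00 (add 1h to convert from UTC-1).
Freya in UTC: 13:30-16:30, 17:00-17:30 (add 3h to convert from UTC-3).
Idris in UTC: 07:30-10:00, 14:30-16:30, 19:00-22:00 (add 1h to convert from UTC-1).
Callum ∩ Xiulan: 08:30-09:00, 14:30-15:00, 20:30-22:00.
Callum ∩ Xiulan ∩ Tomás: 14:30-15:00.
Callum ∩ Xiulan ∩ Tomás ∩ Zara: ∅.
Callum ∩ Xiulan ∩ Tomás ∩ Zara ∩ Leo: ∅.
Callum ∩ Xiulan ∩ Tomás ∩ Zara ∩ Leo ∩ Freya: ∅.
Callum ∩ Xiulan ∩ Tomás ∩ Zara ∩ Leo ∩ Freya ∩ Idris: ∅.
There is no time when everyone is free.
No common window is at least 90 minutes long.

none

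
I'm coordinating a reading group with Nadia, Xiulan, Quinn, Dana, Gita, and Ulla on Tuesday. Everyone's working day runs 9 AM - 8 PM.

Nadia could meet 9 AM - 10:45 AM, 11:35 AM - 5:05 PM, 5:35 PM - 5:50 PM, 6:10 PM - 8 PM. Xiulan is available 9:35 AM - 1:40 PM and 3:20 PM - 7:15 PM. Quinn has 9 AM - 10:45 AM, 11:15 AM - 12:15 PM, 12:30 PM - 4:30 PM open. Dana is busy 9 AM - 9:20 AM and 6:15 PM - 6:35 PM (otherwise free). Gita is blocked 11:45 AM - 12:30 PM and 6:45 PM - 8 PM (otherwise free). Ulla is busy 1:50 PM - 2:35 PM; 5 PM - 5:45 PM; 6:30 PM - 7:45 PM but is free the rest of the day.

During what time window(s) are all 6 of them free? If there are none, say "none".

Nadia free: 09:00-10:45, 11:35-17:05, 17:35-17:50, 18:10-20:00.
Xiulan free: 09:35-13:40, 15:20-19:15.
Quinn free: 09:00-10:45, 11:15-12:15, 12:30-16:30.
Dana free: 09:20-18:15, 18:35-20:00 (invert busy blocks within the working day).
Gita free: 09:00-11:45, 12:30-18:45 (invert busy blocks within the working day).
Ulla free: 09:00-13:50, 14:35-17:00, 17:45-18:30, 19:45-20:00 (invert busy blocks within the working day).
Nadia ∩ Xiulan: 09:35-10:45, 11:35-13:40, 15:20-17:05, 17:35-17:50, 18:10-19:15.
Nadia ∩ Xiulan ∩ Quinn: 09:35-10:45, 11:35-12:15, 12:30-13:40, 15:20-16:30.
Nadia ∩ Xiulan ∩ Quinn ∩ Dana: 09:35-10:45, 11:35-12:15, 12:30-13:40, 15:20-16:30.
Nadia ∩ Xiulan ∩ Quinn ∩ Dana ∩ Gita: 09:35-10:45, 11:35-11:45, 12:30-13:40, 15:20-16:30.
Nadia ∩ Xiulan ∩ Quinn ∩ Dana ∩ Gita ∩ Ulla: 09:35-10:45, 11:35-11:45, 12:30-13:40, 15:20-16:30.

09:35-10:45, 11:35-11:45, 12:30-13:40, 15:20-16:30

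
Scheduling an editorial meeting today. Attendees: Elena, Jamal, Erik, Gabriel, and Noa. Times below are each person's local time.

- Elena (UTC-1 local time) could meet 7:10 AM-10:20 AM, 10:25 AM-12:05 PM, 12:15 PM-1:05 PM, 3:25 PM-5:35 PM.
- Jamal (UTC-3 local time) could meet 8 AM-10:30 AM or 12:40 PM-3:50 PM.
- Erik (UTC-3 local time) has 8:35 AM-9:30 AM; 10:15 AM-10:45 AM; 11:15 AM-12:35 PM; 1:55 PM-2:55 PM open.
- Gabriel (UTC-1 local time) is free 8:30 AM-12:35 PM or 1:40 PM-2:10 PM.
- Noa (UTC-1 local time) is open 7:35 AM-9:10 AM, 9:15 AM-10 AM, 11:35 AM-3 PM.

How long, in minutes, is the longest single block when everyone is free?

15

Elena in UTC: 08:10-11:20, 11:25-13:05, 13:15-14:05, 16:25-18:35 (add 1h to convert from UTC-1).
Jamal in UTC: 11:00-13:30, 15:40-18:50 (add 3h to convert from UTC-3).
Erik in UTC: 11:35-12:30, 13:15-13:45, 14:15-15:35, 16:55-17:55 (add 3h to convert from UTC-3).
Gabriel in UTC: 09:30-13:35, 14:40-15:10 (add 1h to convert from UTC-1).
Noa in UTC: 08:35-10:10, 10:15-11:00, 12:35-16:00 (add 1h to convert from UTC-1).
Elena ∩ Jamal: 11:00-11:20, 11:25-13:05, 13:15-13:30, 16:25-18:35.
Elena ∩ Jamal ∩ Erik: 11:35-12:30, 13:15-13:30, 16:55-17:55.
Elena ∩ Jamal ∩ Erik ∩ Gabriel: 11:35-12:30, 13:15-13:30.
Elena ∩ Jamal ∩ Erik ∩ Gabriel ∩ Noa: 13:15-13:30.
The longest is 13:15-13:30 at 15 minutes.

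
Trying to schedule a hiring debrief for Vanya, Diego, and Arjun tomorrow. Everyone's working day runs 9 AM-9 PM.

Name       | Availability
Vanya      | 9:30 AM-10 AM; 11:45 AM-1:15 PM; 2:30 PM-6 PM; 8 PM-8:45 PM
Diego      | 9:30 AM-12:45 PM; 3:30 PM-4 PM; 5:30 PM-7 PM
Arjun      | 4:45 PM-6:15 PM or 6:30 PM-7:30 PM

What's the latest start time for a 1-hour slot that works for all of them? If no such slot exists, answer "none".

none

Vanya ∩ Diego: 09:30-10:00, 11:45-12:45, 15:30-16:00, 17:30-18:00.
Vanya ∩ Diego ∩ Arjun: 17:30-18:00.
No common window is at least 60 minutes long.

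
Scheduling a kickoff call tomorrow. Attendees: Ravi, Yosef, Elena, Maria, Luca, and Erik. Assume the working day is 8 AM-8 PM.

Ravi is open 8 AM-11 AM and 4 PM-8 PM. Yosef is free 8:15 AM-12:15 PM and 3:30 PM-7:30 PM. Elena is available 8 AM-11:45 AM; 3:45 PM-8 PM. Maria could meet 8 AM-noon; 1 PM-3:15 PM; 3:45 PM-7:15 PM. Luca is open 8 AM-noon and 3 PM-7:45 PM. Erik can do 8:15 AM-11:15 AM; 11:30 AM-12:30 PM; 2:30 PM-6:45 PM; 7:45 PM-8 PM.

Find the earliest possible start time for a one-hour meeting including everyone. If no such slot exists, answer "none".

Ravi ∩ Yosef: 08:15-11:00, 16:00-19:30.
Ravi ∩ Yosef ∩ Elena: 08:15-11:00, 16:00-19:30.
Ravi ∩ Yosef ∩ Elena ∩ Maria: 08:15-11:00, 16:00-19:15.
Ravi ∩ Yosef ∩ Elena ∩ Maria ∩ Luca: 08:15-11:00, 16:00-19:15.
Ravi ∩ Yosef ∩ Elena ∩ Maria ∩ Luca ∩ Erik: 08:15-11:00, 16:00-18:45.
Those are the intersection windows.
The first common window of at least 60 minutes is 08:15-11:00, so the earliest start is 08:15.

08:15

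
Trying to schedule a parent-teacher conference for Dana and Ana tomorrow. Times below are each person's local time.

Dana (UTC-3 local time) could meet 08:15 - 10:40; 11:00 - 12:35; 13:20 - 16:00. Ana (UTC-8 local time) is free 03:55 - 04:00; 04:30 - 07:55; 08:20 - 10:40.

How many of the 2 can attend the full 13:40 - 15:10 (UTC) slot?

Dana in UTC: 11:15-13:40, 14:00-15:35, 16:20-19:00 (add 3h to convert from UTC-3).
Ana in UTC: 11:55-12:00, 12:30-15:55, 16:20-18:40 (add 8h to convert from UTC-8).
Ana can make the full 13:40-15:10 slot — that's 1.

1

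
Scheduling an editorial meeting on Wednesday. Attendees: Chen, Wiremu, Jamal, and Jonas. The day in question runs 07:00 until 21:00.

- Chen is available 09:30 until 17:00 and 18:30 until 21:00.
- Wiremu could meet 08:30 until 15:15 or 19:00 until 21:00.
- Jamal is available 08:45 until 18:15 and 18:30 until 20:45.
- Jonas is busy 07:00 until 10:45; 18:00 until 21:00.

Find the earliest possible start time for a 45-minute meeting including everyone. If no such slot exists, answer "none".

10:45

Chen free: 09:30-17:00, 18:30-21:00.
Wiremu free: 08:30-15:15, 19:00-21:00.
Jamal free: 08:45-18:15, 18:30-20:45.
Jonas free: 10:45-18:00 (invert busy blocks within the working day).
Chen ∩ Wiremu: 09:30-15:15, 19:00-21:00.
Chen ∩ Wiremu ∩ Jamal: 09:30-15:15, 19:00-20:45.
Chen ∩ Wiremu ∩ Jamal ∩ Jonas: 10:45-15:15.
Those are the intersection windows.
The first common window of at least 45 minutes is 10:45-15:15, so the earliest start is 10:45.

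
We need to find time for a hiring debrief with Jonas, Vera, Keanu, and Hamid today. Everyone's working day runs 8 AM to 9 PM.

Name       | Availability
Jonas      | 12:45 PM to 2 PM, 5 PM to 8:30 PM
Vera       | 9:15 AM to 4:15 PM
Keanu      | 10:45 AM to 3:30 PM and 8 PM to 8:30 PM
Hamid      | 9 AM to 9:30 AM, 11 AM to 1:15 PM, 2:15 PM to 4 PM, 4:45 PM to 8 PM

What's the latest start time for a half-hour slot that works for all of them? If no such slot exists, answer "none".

12:45

Jonas ∩ Vera: 12:45-14:00.
Jonas ∩ Vera ∩ Keanu: 12:45-14:00.
Jonas ∩ Vera ∩ Keanu ∩ Hamid: 12:45-13:15.
The last common window of at least 30 minutes is 12:45-13:15; a 30-minute meeting can start as late as 12:45 and still end by 13:15.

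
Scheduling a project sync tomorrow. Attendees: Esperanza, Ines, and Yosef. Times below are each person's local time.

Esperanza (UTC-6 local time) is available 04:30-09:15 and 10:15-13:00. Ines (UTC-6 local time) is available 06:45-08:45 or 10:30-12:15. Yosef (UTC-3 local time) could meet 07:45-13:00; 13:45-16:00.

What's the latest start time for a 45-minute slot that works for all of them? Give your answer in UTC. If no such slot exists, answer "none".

17:30

Esperanza in UTC: 10:30-15:15, 16:15-19:00 (add 6h to convert from UTC-6).
Ines in UTC: 12:45-14:45, 16:30-18:15 (add 6h to convert from UTC-6).
Yosef in UTC: 10:45-16:00, 16:45-19:00 (add 3h to convert from UTC-3).
Esperanza ∩ Ines: 12:45-14:45, 16:30-18:15.
Esperanza ∩ Ines ∩ Yosef: 12:45-14:45, 16:45-18:15.
So the common availability across everyone is 12:45-14:45, 16:45-18:15.
The last common window of at least 45 minutes is 16:45-18:15; a 45-minute meeting can start as late as 17:30 and still end by 18:15.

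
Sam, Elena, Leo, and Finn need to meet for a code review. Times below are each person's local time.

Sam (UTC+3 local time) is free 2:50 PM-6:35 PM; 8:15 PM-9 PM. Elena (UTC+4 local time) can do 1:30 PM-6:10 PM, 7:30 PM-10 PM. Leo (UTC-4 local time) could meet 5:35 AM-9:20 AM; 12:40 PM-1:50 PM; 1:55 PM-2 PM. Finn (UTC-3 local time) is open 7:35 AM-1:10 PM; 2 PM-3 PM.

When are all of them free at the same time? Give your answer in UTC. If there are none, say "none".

Sam in UTC: 11:50-15:35, 17:15-18:00 (subtract 3h to convert from UTC+3).
Elena in UTC: 09:30-14:10, 15:30-18:00 (subtract 4h to convert from UTC+4).
Leo in UTC: 09:35-13:20, 16:40-17:50, 17:55-18:00 (add 4h to convert from UTC-4).
Finn in UTC: 10:35-16:10, 17:00-18:00 (add 3h to convert from UTC-3).
Sam ∩ Elena: 11:50-14:10, 15:30-15:35, 17:15-18:00.
Sam ∩ Elena ∩ Leo: 11:50-13:20, 17:15-17:50, 17:55-18:00.
Sam ∩ Elena ∩ Leo ∩ Finn: 11:50-13:20, 17:15-17:50, 17:55-18:00.
Those are the intersection windows.

11:50-13:20, 17:15-17:50, 17:55-18:00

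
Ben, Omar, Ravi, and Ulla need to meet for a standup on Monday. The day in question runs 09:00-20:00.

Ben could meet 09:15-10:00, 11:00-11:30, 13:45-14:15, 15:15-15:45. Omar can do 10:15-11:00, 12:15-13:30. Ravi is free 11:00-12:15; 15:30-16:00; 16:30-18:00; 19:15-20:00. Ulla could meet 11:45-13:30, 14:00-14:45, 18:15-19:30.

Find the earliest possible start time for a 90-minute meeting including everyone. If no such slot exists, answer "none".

none

Ben ∩ Omar: ∅.
Ben ∩ Omar ∩ Ravi: ∅.
Ben ∩ Omar ∩ Ravi ∩ Ulla: ∅.
There is no time when everyone is free.
No common window is at least 90 minutes long.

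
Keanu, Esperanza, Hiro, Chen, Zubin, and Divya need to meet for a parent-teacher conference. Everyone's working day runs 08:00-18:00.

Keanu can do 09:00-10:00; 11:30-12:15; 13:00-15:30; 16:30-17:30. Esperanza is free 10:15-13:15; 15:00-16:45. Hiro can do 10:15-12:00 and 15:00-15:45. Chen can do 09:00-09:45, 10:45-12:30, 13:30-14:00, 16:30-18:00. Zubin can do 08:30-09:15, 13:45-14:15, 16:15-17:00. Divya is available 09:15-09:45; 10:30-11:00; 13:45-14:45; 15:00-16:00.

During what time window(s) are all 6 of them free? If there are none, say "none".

Keanu ∩ Esperanza: 11:30-12:15, 13:00-13:15, 15:00-15:30, 16:30-16:45.
Keanu ∩ Esperanza ∩ Hiro: 11:30-12:00, 15:00-15:30.
Keanu ∩ Esperanza ∩ Hiro ∩ Chen: 11:30-12:00.
Keanu ∩ Esperanza ∩ Hiro ∩ Chen ∩ Zubin: ∅.
Keanu ∩ Esperanza ∩ Hiro ∩ Chen ∩ Zubin ∩ Divya: ∅.
There is no time when everyone is free.

none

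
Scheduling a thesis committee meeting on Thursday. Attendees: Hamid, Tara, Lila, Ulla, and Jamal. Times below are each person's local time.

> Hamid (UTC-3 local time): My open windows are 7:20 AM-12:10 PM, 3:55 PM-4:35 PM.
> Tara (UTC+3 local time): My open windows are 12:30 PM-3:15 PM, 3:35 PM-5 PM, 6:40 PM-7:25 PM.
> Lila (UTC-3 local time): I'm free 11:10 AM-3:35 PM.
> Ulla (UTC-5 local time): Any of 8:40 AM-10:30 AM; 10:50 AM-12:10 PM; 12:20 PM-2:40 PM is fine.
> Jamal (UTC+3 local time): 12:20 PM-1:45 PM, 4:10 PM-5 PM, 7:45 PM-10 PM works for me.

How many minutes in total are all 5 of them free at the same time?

Hamid in UTC: 10:20-15:10, 18:55-19:35 (add 3h to convert from UTC-3).
Tara in UTC: 09:30-12:15, 12:35-14:00, 15:40-16:25 (subtract 3h to convert from UTC+3).
Lila in UTC: 14:10-18:35 (add 3h to convert from UTC-3).
Ulla in UTC: 13:40-15:30, 15:50-17:10, 17:20-19:40 (add 5h to convert from UTC-5).
Jamal in UTC: 09:20-10:45, 13:10-14:00, 16:45-19:00 (subtract 3h to convert from UTC+3).
Hamid ∩ Tara: 10:20-12:15, 12:35-14:00.
Hamid ∩ Tara ∩ Lila: ∅.
Hamid ∩ Tara ∩ Lila ∩ Ulla: ∅.
Hamid ∩ Tara ∩ Lila ∩ Ulla ∩ Jamal: ∅.
There is no time when everyone is free.
There is no common window, so the total is 0 minutes.

0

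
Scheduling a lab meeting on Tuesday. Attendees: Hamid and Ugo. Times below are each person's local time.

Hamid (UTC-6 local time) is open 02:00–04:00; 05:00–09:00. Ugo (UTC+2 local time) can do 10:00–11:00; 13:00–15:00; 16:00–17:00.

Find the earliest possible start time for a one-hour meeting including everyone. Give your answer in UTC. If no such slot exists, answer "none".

08:00

Hamid in UTC: 08:00-10:00, 11:00-15:00 (add 6h to convert from UTC-6).
Ugo in UTC: 08:00-09:00, 11:00-13:00, 14:00-15:00 (subtract 2h to convert from UTC+2).
Hamid ∩ Ugo: 08:00-09:00, 11:00-13:00, 14:00-15:00.
Those are the intersection windows.
The first common window of at least 60 minutes is 08:00-09:00, so the earliest start is 08:00.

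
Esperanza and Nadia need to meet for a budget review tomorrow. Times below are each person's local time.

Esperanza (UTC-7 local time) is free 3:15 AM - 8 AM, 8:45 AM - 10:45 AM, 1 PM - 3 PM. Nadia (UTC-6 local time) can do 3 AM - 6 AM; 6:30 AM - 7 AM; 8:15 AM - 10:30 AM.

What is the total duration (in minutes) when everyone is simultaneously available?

Esperanza in UTC: 10:15-15:00, 15:45-17:45, 20:00-22:00 (add 7h to convert from UTC-7).
Nadia in UTC: 09:00-12:00, 12:30-13:00, 14:15-16:30 (add 6h to convert from UTC-6).
Esperanza ∩ Nadia: 10:15-12:00, 12:30-13:00, 14:15-15:00, 15:45-16:30.
Summing the common windows: 105 + 30 + 45 + 45 = 225 minutes.

225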